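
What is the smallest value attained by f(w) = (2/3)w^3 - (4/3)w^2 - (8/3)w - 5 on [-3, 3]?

f'(w) = 2w^2 - (8/3)w - 8/3, which vanishes at w = -2/3 and w = 2.
Compare values at every candidate in [-3, 3]: f(-3) = -27, f(-2/3) = -325/81, f(2) = -31/3, f(3) = -7.
The minimum over the interval is -27, attained at w = -3.

-27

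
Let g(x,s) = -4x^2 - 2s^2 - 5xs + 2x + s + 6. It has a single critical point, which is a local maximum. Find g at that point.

44/7

∂g/∂x = -8x - 5s + 2 = 0 and ∂g/∂s = -5x - 4s + 1 = 0, so (x, s) = (3/7, -2/7).
The Hessian has g_{xx} = -8, g_{ss} = -4, g_{xs} = -5, giving D = 7 > 0 with g_{xx} < 0, so the point is a local maximum.
g(3/7, -2/7) = 44/7.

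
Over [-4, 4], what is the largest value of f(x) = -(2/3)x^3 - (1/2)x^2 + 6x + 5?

Differentiating, f'(x) = -2x^2 - x + 6; which vanishes at x = -2 and x = 3/2.
Evaluating at the critical points and endpoints: f(-4) = 47/3; f(-2) = -11/3; f(3/2) = 85/8; f(4) = -65/3.
The maximum over the interval is 47/3, attained at x = -4.

47/3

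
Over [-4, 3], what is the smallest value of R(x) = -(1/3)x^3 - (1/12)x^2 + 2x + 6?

9/4

The derivative is -x^2 - (1/6)x + 2, which vanishes at x = -3/2 and x = 4/3.
Candidates: R(-4) = 18; R(-3/2) = 63/16; R(4/3) = 626/81; R(3) = 9/4.
The minimum over the interval is 9/4, attained at x = 3.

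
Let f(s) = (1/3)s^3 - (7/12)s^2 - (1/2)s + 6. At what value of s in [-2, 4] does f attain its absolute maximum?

Differentiating, f'(s) = s^2 - (7/6)s - 1/2; which vanishes at s = -1/3 and s = 3/2.
Evaluating at the critical points and endpoints: f(-2) = 2; f(-1/3) = 1973/324; f(3/2) = 81/16; f(4) = 16.
The maximum over the interval is 16, attained at s = 4.

4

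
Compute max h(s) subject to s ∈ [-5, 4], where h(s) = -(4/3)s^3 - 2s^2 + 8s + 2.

236/3

h'(s) = -4s^2 - 4s + 8, which vanishes at s = -2 and s = 1.
Compare values at every candidate in [-5, 4]: h(-5) = 236/3; h(-2) = -34/3; h(1) = 20/3; h(4) = -250/3.
So the maximum is h(-5) = 236/3.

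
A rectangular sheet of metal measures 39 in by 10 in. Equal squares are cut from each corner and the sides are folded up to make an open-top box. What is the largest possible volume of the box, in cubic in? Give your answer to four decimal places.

427.2735

With cut size x, the volume is V(x) = x(39 − 2x)(10 − 2x) for 0 < x < 5.
V'(x) = 12x^2 − 196x + 390. Setting V'(x) = 0 gives x ≈ 2.3191 (the root in (0, 5)).
V''(x) = 24x − 196 is negative there, so this is the maximum; V ≈ 427.2735.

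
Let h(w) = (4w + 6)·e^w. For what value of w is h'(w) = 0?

-5/2

By the product rule, h'(w) = (4w + 10)·e^w. Since e^w > 0, the only critical point is w = -5/2.
h''(-5/2) has the same sign as 4 > 0, so this is a local minimum.
h(-5/2) = (-4)·e^(-5/2) ≈ -0.3283.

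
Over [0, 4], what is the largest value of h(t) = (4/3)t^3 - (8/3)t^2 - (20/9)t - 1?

295/9

h'(t) = 4t^2 - (16/3)t - 20/9, whose only zero in [0, 4] is t = 5/3.
Compare values at every candidate in [0, 4]: h(0) = -1; h(5/3) = -481/81; h(4) = 295/9.
So the maximum is h(4) = 295/9.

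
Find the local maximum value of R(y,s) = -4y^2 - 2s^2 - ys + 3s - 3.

∂R/∂y = -8y - s = 0 and ∂R/∂s = -y - 4s + 3 = 0, so (y, s) = (-3/31, 24/31).
The Hessian has R_{yy} = -8, R_{ss} = -4, R_{ys} = -1, giving D = 31 > 0 with R_{yy} < 0, so the point is a local maximum.
R(-3/31, 24/31) = -57/31.

-57/31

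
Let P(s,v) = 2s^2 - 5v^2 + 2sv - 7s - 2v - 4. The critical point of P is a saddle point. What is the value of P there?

∂P/∂s = 4s + 2v - 7 = 0 and ∂P/∂v = 2s - 10v - 2 = 0, so (s, v) = (37/22, 3/22).
The Hessian has P_{ss} = 4, P_{vv} = -10, P_{sv} = 2, giving D = -44 < 0, so the point is a saddle point.
P(37/22, 3/22) = -441/44.

-441/44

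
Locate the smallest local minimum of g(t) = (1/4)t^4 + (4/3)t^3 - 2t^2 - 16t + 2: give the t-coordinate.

2

g'(t) = t^3 + 4t^2 - 4t - 16 = 0 at t = -4, -2, 2.
Since g''(t) = 3t^2 + 8t - 4, we get g''(-4) = 12 > 0 ⇒ local minimum; g''(-2) = -8 < 0 ⇒ local maximum; g''(2) = 24 > 0 ⇒ local minimum.
Thus g has its smallest local minimum at t = 2, with value -70/3.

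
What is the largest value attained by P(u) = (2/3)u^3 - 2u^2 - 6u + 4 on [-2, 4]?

22/3

P'(u) = 2u^2 - 4u - 6, which vanishes at u = -1 and u = 3.
Evaluating at the critical points and endpoints: P(-2) = 8/3; P(-1) = 22/3; P(3) = -14; P(4) = -28/3.
Hence the absolute maximum is 22/3 at u = -1.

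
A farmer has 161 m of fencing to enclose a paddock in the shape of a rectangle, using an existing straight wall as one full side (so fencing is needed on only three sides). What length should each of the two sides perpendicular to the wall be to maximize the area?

Let the sides perpendicular to the wall have length x and the parallel side y, so 2x + y = 161 and the area is A = xy = x(161 − 2x).
A'(x) = 161 − 4x = 0 gives x = 161/4, and A''(x) = −4 < 0 confirms a maximum.
Then y = 161 − 2·161/4 = 161/2 and A = 25921/8.

161/4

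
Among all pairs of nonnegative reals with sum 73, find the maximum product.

5329/4

With x + y = 73, the product is P(x) = x(73 − x).
P'(x) = 73 − 2x = 0 gives x = 73/2; P'' = −2 < 0, so this is the maximum.
P = 73/2·73/2 = 5329/4.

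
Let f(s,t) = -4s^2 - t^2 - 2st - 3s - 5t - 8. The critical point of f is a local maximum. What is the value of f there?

∂f/∂s = -8s - 2t - 3 = 0 and ∂f/∂t = -2s - 2t - 5 = 0, so (s, t) = (1/3, -17/6).
The Hessian has f_{ss} = -8, f_{tt} = -2, f_{st} = -2, giving D = 12 > 0 with f_{ss} < 0, so the point is a local maximum.
f(1/3, -17/6) = -17/12.

-17/12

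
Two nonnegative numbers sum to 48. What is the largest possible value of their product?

576

With x + y = 48, the product is P(x) = x(48 − x).
P'(x) = 48 − 2x = 0 gives x = 24; P'' = −2 < 0, so this is the maximum.
P = 24·24 = 576.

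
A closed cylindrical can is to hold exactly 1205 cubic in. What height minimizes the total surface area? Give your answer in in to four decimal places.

11.5336

With radius r and height h, πr²h = 1205 so h = 1205/(πr²), and S(r) = 2πr² + 2πrh = 2πr² + 2·1205/r.
S'(r) = 4πr − 2·1205/r² = 0 ⇒ r³ = 1205/(2π), so r ≈ 5.7668 and h = 2r ≈ 11.5336.
S''(r) = 4π + 4·1205/r³ > 0, so this is the minimum; S ≈ 626.8629.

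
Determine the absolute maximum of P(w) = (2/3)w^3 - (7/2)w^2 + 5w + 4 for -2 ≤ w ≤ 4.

32/3

The derivative is 2w^2 - 7w + 5, which vanishes at w = 1 and w = 5/2.
Compare values at every candidate in [-2, 4]: P(-2) = -76/3,  P(1) = 37/6,  P(5/2) = 121/24,  P(4) = 32/3.
Hence the absolute maximum is 32/3 at w = 4.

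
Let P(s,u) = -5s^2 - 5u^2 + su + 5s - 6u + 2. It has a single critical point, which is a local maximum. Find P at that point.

∂P/∂s = -10s + u + 5 = 0 and ∂P/∂u = s - 10u - 6 = 0, so (s, u) = (4/9, -5/9).
The Hessian has P_{ss} = -10, P_{uu} = -10, P_{su} = 1, giving D = 99 > 0 with P_{ss} < 0, so the point is a local maximum.
P(4/9, -5/9) = 43/9.

43/9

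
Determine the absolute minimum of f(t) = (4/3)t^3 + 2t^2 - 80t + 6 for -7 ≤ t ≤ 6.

The derivative is 4t^2 + 4t - 80, which vanishes at t = -5 and t = 4.
Compare values at every candidate in [-7, 6]: f(-7) = 620/3,  f(-5) = 868/3,  f(4) = -590/3,  f(6) = -114.
The minimum over the interval is -590/3, attained at t = 4.

-590/3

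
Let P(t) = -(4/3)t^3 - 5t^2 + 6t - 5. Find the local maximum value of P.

Critical points: P'(t) = -4t^2 - 10t + 6 vanishes at t = -3, 1/2.
Since P''(t) = -8t - 10, we get P''(-3) = 14 > 0 ⇒ local minimum; P''(1/2) = -14 < 0 ⇒ local maximum.
Thus P has its local maximum at t = 1/2, with value -41/12.

-41/12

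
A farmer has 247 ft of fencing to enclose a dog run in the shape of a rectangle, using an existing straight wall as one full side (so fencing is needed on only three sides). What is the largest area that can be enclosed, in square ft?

61009/8

Let the sides perpendicular to the wall have length x and the parallel side y, so 2x + y = 247 and the area is A = xy = x(247 − 2x).
A'(x) = 247 − 4x = 0 gives x = 247/4, and A''(x) = −4 < 0 confirms a maximum.
Then y = 247 − 2·247/4 = 247/2 and A = 61009/8.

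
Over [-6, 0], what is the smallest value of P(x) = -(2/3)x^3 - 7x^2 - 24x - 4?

P'(x) = -2x^2 - 14x - 24, which vanishes at x = -4 and x = -3.
Candidates: P(-6) = 32; P(-4) = 68/3; P(-3) = 23; P(0) = -4.
So the minimum is P(0) = -4.

-4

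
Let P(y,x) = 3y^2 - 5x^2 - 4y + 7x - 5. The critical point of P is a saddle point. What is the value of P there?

∂P/∂y = 6y - 4 = 0 and ∂P/∂x = -10x + 7 = 0, so (y, x) = (2/3, 7/10).
The Hessian has P_{yy} = 6, P_{xx} = -10, P_{yx} = 0, giving D = -60 < 0, so the point is a saddle point.
P(2/3, 7/10) = -233/60.

-233/60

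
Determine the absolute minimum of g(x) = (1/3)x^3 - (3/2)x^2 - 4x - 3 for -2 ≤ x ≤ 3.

-39/2

g'(x) = x^2 - 3x - 4, whose only zero in [-2, 3] is x = -1.
Candidates: g(-2) = -11/3,  g(-1) = -5/6,  g(3) = -39/2.
The minimum over the interval is -39/2, attained at x = 3.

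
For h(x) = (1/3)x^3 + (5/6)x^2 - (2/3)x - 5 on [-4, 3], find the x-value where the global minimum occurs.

h'(x) = x^2 + (5/3)x - 2/3, which vanishes at x = -2 and x = 1/3.
Compare values at every candidate in [-4, 3]: h(-4) = -31/3; h(-2) = -3; h(1/3) = -829/162; h(3) = 19/2.
So the minimum is h(-4) = -31/3.

-4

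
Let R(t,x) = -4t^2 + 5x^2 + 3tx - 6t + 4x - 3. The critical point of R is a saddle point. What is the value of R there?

-79/89

∂R/∂t = -8t + 3x - 6 = 0 and ∂R/∂x = 3t + 10x + 4 = 0, so (t, x) = (-72/89, -14/89).
The Hessian has R_{tt} = -8, R_{xx} = 10, R_{tx} = 3, giving D = -89 < 0, so the point is a saddle point.
R(-72/89, -14/89) = -79/89.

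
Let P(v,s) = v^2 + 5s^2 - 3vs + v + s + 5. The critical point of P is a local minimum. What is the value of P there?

∂P/∂v = 2v - 3s + 1 = 0 and ∂P/∂s = -3v + 10s + 1 = 0, so (v, s) = (-13/11, -5/11).
The Hessian has P_{vv} = 2, P_{ss} = 10, P_{vs} = -3, giving D = 11 > 0 with P_{vv} > 0, so the point is a local minimum.
P(-13/11, -5/11) = 46/11.

46/11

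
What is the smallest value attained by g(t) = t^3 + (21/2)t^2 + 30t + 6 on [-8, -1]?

Differentiating, g'(t) = 3t^2 + 21t + 30; which vanishes at t = -5 and t = -2.
Compare values at every candidate in [-8, -1]: g(-8) = -74,  g(-5) = -13/2,  g(-2) = -20,  g(-1) = -29/2.
The minimum over the interval is -74, attained at t = -8.

-74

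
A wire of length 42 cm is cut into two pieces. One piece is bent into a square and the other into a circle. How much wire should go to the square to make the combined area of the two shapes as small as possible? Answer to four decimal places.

Let x be the length used for the square. Square side x/4; circle radius (42−x)/(2π).
A(x) = (x/4)² + π·((42−x)/(2π))² = x²/16 + (42−x)²/(4π) for 0 ≤ x ≤ 42. A'(x) = x/8 − (42−x)/(2π) = 0 gives x = 4·42/(π+4) ≈ 23.5242.
A'' = 1/8 + 1/(2π) > 0, so this gives the minimum combined area; x ≈ 23.5242 cm to the square.

23.5242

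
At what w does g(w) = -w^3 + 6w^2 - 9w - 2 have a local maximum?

Critical points: g'(w) = -3w^2 + 12w - 9 vanishes at w = 1, 3.
g''(w) = -6w + 12. g''(1) = 6 > 0 ⇒ local minimum; g''(3) = -6 < 0 ⇒ local maximum.
So the local maximum value is g(3) = -2.

3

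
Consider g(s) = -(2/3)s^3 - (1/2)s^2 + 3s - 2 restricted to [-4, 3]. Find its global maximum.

62/3

The derivative is -2s^2 - s + 3, which vanishes at s = -3/2 and s = 1.
Evaluating at the critical points and endpoints: g(-4) = 62/3,  g(-3/2) = -43/8,  g(1) = -1/6,  g(3) = -31/2.
So the maximum is g(-4) = 62/3.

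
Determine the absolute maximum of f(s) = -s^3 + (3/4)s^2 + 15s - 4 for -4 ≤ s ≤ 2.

The derivative is -3s^2 + (3/2)s + 15, whose only zero in [-4, 2] is s = -2.
Evaluating at the critical points and endpoints: f(-4) = 12; f(-2) = -23; f(2) = 21.
The maximum over the interval is 21, attained at s = 2.

21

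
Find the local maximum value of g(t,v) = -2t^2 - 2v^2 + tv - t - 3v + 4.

∂g/∂t = -4t + v - 1 = 0 and ∂g/∂v = t - 4v - 3 = 0, so (t, v) = (-7/15, -13/15).
The Hessian has g_{tt} = -4, g_{vv} = -4, g_{tv} = 1, giving D = 15 > 0 with g_{tt} < 0, so the point is a local maximum.
g(-7/15, -13/15) = 83/15.

83/15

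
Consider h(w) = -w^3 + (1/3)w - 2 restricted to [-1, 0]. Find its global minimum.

h'(w) = -3w^2 + 1/3, whose only zero in [-1, 0] is w = -1/3.
Compare values at every candidate in [-1, 0]: h(-1) = -4/3, h(-1/3) = -56/27, h(0) = -2.
The minimum over the interval is -56/27, attained at w = -1/3.

-56/27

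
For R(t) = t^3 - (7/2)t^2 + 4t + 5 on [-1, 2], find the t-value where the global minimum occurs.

The derivative is 3t^2 - 7t + 4, which vanishes at t = 1 and t = 4/3.
Candidates: R(-1) = -7/2; R(1) = 13/2; R(4/3) = 175/27; R(2) = 7.
Hence the absolute minimum is -7/2 at t = -1.

-1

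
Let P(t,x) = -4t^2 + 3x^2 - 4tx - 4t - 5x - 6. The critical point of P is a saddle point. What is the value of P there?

-89/16

∂P/∂t = -8t - 4x - 4 = 0 and ∂P/∂x = -4t + 6x - 5 = 0, so (t, x) = (-11/16, 3/8).
The Hessian has P_{tt} = -8, P_{xx} = 6, P_{tx} = -4, giving D = -64 < 0, so the point is a saddle point.
P(-11/16, 3/8) = -89/16.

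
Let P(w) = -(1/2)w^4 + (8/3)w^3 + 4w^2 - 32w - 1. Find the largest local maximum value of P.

149/3

P'(w) = -2w^3 + 8w^2 + 8w - 32 = 0 at w = -2, 2, 4.
Second-derivative test with P''(w) = -6w^2 + 16w + 8: P''(-2) = -48 < 0 ⇒ local maximum; P''(2) = 16 > 0 ⇒ local minimum; P''(4) = -24 < 0 ⇒ local maximum.
Thus P has its largest local maximum at w = -2, with value 149/3.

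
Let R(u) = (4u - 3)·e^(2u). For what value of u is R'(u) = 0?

1/4

By the product rule, R'(u) = (8u - 2)·e^(2u). Since e^(2u) > 0, the only critical point is u = 1/4.
R''(1/4) has the same sign as 8 > 0, so this is a local minimum.
R(1/4) = (-2)·e^(1/2) ≈ -3.2974.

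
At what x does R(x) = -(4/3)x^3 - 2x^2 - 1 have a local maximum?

R'(x) = -4x^2 - 4x = 0 at x = -1, 0.
R''(x) = -8x - 4. R''(-1) = 4 > 0 ⇒ local minimum; R''(0) = -4 < 0 ⇒ local maximum.
Thus R has its local maximum at x = 0, with value -1.

0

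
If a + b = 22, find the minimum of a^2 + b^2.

With a + b = 22, a^2 + b^2 = a^2 + (22 − a)^2.
The derivative 2a − 2(22 − a) = 4a − 44 vanishes at a = 11; second derivative 4 > 0, a minimum.
The minimum is 2·(11)^2 = 242.

242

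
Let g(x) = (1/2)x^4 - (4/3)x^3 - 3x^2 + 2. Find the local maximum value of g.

2

g'(x) = 2x^3 - 4x^2 - 6x. Setting g'(x) = 0 gives x ∈ {-1, 0, 3}.
Since g''(x) = 6x^2 - 8x - 6, we get g''(-1) = 8 > 0 ⇒ local minimum; g''(0) = -6 < 0 ⇒ local maximum; g''(3) = 24 > 0 ⇒ local minimum.
Thus g has its local maximum at x = 0, with value 2.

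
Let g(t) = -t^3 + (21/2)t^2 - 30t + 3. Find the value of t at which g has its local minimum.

2

g'(t) = -3t^2 + 21t - 30. Setting g'(t) = 0 gives t ∈ {2, 5}.
g''(t) = -6t + 21. g''(2) = 9 > 0 ⇒ local minimum; g''(5) = -9 < 0 ⇒ local maximum.
The local minimum is g(2) = -23.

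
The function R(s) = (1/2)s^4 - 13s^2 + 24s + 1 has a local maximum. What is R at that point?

Critical points: R'(s) = 2s^3 - 26s + 24 vanishes at s = -4, 1, 3.
R''(s) = 6s^2 - 26. R''(-4) = 70 > 0 ⇒ local minimum; R''(1) = -20 < 0 ⇒ local maximum; R''(3) = 28 > 0 ⇒ local minimum.
Thus R has its local maximum at s = 1, with value 25/2.

25/2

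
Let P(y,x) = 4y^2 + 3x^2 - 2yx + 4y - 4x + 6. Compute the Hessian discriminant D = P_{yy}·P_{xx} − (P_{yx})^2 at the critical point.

∂P/∂y = 8y - 2x + 4 = 0 and ∂P/∂x = -2y + 6x - 4 = 0, so (y, x) = (-4/11, 6/11).
The Hessian has P_{yy} = 8, P_{xx} = 6, P_{yx} = -2, giving D = 44 > 0 with P_{yy} > 0, so the point is a local minimum.
D = (8)·(6) − (-2)^2 = 44.

44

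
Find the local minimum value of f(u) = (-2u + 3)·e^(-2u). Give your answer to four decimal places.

-0.0183

By the product rule, f'(u) = (4u - 8)·e^(-2u). Since e^(-2u) > 0, the only critical point is u = 2.
f''(2) has the same sign as 4 > 0, so this is a local minimum.
f(2) = (-1)·e^(-4) ≈ -0.0183.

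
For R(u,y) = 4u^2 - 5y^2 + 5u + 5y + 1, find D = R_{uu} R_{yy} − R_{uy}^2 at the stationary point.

∂R/∂u = 8u + 5 = 0 and ∂R/∂y = -10y + 5 = 0, so (u, y) = (-5/8, 1/2).
The Hessian has R_{uu} = 8, R_{yy} = -10, R_{uy} = 0, giving D = -80 < 0, so the point is a saddle point.
D = (8)·(-10) − (0)^2 = -80.

-80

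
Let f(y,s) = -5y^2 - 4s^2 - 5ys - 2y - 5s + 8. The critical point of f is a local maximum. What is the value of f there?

∂f/∂y = -10y - 5s - 2 = 0 and ∂f/∂s = -5y - 8s - 5 = 0, so (y, s) = (9/55, -8/11).
The Hessian has f_{yy} = -10, f_{ss} = -8, f_{ys} = -5, giving D = 55 > 0 with f_{yy} < 0, so the point is a local maximum.
f(9/55, -8/11) = 531/55.

531/55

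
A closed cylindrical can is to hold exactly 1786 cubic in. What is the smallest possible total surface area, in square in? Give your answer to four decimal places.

With radius r and height h, πr²h = 1786 so h = 1786/(πr²), and S(r) = 2πr² + 2πrh = 2πr² + 2·1786/r.
S'(r) = 4πr − 2·1786/r² = 0 ⇒ r³ = 1786/(2π), so r ≈ 6.5751 and h = 2r ≈ 13.1501.
S''(r) = 4π + 4·1786/r³ > 0, so this is the minimum; S ≈ 814.8960.

814.8960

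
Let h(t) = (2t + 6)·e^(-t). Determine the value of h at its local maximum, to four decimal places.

14.7781

h'(t) = 2·e^(-t) + (2t + 6)·(-1)·e^(-t) = (-2t - 4)·e^(-t). Since e^(-t) > 0, the only critical point is t = -2.
h''(-2) has the same sign as -2 < 0, so this is a local maximum.
h(-2) = (2)·e^(2) ≈ 14.7781.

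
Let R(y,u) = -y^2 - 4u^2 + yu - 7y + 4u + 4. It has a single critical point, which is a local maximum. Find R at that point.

∂R/∂y = -2y + u - 7 = 0 and ∂R/∂u = y - 8u + 4 = 0, so (y, u) = (-52/15, 1/15).
The Hessian has R_{yy} = -2, R_{uu} = -8, R_{yu} = 1, giving D = 15 > 0 with R_{yy} < 0, so the point is a local maximum.
R(-52/15, 1/15) = 244/15.

244/15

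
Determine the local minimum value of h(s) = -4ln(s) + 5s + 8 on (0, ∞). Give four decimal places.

h'(s) = -4/s + 5 = 0 gives s = 4/5.
h''(s) = 4/s², which is positive for s > 0, so this is a local minimum.
h(4/5) = -4·ln(4/5) + 4 + 8 ≈ 12.8926.

12.8926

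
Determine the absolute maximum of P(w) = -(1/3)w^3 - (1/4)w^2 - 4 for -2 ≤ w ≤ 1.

-7/3

The derivative is -w^2 - (1/2)w, which vanishes at w = -1/2 and w = 0.
Evaluating at the critical points and endpoints: P(-2) = -7/3, P(-1/2) = -193/48, P(0) = -4, P(1) = -55/12.
Hence the absolute maximum is -7/3 at w = -2.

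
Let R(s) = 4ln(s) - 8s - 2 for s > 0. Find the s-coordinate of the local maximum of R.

1/2

R'(s) = 4/s − 8 = 0 gives s = 1/2.
R''(s) = -4/s², which is negative for s > 0, so this is a local maximum.
R(1/2) = 4·ln(1/2) - 4 - 2 ≈ -8.7726.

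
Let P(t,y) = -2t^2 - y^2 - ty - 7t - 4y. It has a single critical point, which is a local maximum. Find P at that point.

53/7

∂P/∂t = -4t - y - 7 = 0 and ∂P/∂y = -t - 2y - 4 = 0, so (t, y) = (-10/7, -9/7).
The Hessian has P_{tt} = -4, P_{yy} = -2, P_{ty} = -1, giving D = 7 > 0 with P_{tt} < 0, so the point is a local maximum.
P(-10/7, -9/7) = 53/7.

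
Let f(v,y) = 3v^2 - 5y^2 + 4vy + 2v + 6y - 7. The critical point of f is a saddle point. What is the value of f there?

∂f/∂v = 6v + 4y + 2 = 0 and ∂f/∂y = 4v - 10y + 6 = 0, so (v, y) = (-11/19, 7/19).
The Hessian has f_{vv} = 6, f_{yy} = -10, f_{vy} = 4, giving D = -76 < 0, so the point is a saddle point.
f(-11/19, 7/19) = -123/19.

-123/19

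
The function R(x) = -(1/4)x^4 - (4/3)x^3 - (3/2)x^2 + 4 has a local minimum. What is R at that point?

43/12

Critical points: R'(x) = -x^3 - 4x^2 - 3x vanishes at x = -3, -1, 0.
Second-derivative test with R''(x) = -3x^2 - 8x - 3: R''(-3) = -6 < 0 ⇒ local maximum; R''(-1) = 2 > 0 ⇒ local minimum; R''(0) = -3 < 0 ⇒ local maximum.
Thus R has its local minimum at x = -1, with value 43/12.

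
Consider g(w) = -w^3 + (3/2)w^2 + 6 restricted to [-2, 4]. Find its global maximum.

Differentiating, g'(w) = -3w^2 + 3w; which vanishes at w = 0 and w = 1.
Candidates: g(-2) = 20; g(0) = 6; g(1) = 13/2; g(4) = -34.
The maximum over the interval is 20, attained at w = -2.

20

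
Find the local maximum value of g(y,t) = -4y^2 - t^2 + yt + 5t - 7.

-1/3

∂g/∂y = -8y + t = 0 and ∂g/∂t = y - 2t + 5 = 0, so (y, t) = (1/3, 8/3).
The Hessian has g_{yy} = -8, g_{tt} = -2, g_{yt} = 1, giving D = 15 > 0 with g_{yy} < 0, so the point is a local maximum.
g(1/3, 8/3) = -1/3.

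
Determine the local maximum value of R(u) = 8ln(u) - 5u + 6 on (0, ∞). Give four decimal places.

R'(u) = 8/u − 5 = 0 gives u = 8/5.
R''(u) = -8/u², which is negative for u > 0, so this is a local maximum.
R(8/5) = 8·ln(8/5) - 8 + 6 ≈ 1.7600.

1.7600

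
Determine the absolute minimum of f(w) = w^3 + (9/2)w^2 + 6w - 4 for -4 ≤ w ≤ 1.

-20

f'(w) = 3w^2 + 9w + 6, which vanishes at w = -2 and w = -1.
Candidates: f(-4) = -20,  f(-2) = -6,  f(-1) = -13/2,  f(1) = 15/2.
Hence the absolute minimum is -20 at w = -4.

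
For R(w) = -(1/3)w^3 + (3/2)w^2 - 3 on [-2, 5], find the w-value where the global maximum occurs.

R'(w) = -w^2 + 3w, which vanishes at w = 0 and w = 3.
Candidates: R(-2) = 17/3,  R(0) = -3,  R(3) = 3/2,  R(5) = -43/6.
The maximum over the interval is 17/3, attained at w = -2.

-2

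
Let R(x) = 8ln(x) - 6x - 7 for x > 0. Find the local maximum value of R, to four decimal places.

R'(x) = 8/x − 6 = 0 gives x = 4/3.
R''(x) = -8/x², which is negative for x > 0, so this is a local maximum.
R(4/3) = 8·ln(4/3) - 8 - 7 ≈ -12.6985.

-12.6985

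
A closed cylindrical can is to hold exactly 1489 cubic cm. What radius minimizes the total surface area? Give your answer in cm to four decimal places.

6.1883

With radius r and height h, πr²h = 1489 so h = 1489/(πr²), and S(r) = 2πr² + 2πrh = 2πr² + 2·1489/r.
S'(r) = 4πr − 2·1489/r² = 0 ⇒ r³ = 1489/(2π), so r ≈ 6.1883 and h = 2r ≈ 12.3766.
S''(r) = 4π + 4·1489/r³ > 0, so this is the minimum; S ≈ 721.8456.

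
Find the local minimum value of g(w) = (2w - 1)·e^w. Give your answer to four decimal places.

-1.2131

Differentiating with the product rule gives g'(w) = (2w + 1)·e^w. Since e^w > 0, the only critical point is w = -1/2.
g''(-1/2) has the same sign as 2 > 0, so this is a local minimum.
g(-1/2) = (-2)·e^(-1/2) ≈ -1.2131.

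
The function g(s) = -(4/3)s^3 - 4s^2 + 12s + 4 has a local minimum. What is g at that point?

Critical points: g'(s) = -4s^2 - 8s + 12 vanishes at s = -3, 1.
g''(s) = -8s - 8. g''(-3) = 16 > 0 ⇒ local minimum; g''(1) = -16 < 0 ⇒ local maximum.
Thus g has its local minimum at s = -3, with value -32.

-32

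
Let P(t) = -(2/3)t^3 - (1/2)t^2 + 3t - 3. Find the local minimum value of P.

-51/8

P'(t) = -2t^2 - t + 3 = 0 at t = -3/2, 1.
Since P''(t) = -4t - 1, we get P''(-3/2) = 5 > 0 ⇒ local minimum; P''(1) = -5 < 0 ⇒ local maximum.
So the local minimum value is P(-3/2) = -51/8.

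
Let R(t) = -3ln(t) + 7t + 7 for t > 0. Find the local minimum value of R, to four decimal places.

R'(t) = -3/t + 7 = 0 gives t = 3/7.
R''(t) = 3/t², which is positive for t > 0, so this is a local minimum.
R(3/7) = -3·ln(3/7) + 3 + 7 ≈ 12.5419.

12.5419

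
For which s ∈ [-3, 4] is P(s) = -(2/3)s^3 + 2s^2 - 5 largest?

P'(s) = -2s^2 + 4s, which vanishes at s = 0 and s = 2.
Compare values at every candidate in [-3, 4]: P(-3) = 31; P(0) = -5; P(2) = -7/3; P(4) = -47/3.
The maximum over the interval is 31, attained at s = -3.

-3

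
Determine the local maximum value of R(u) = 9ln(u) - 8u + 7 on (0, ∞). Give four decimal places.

-0.9400

R'(u) = 9/u − 8 = 0 gives u = 9/8.
R''(u) = -9/u², which is negative for u > 0, so this is a local maximum.
R(9/8) = 9·ln(9/8) - 9 + 7 ≈ -0.9400.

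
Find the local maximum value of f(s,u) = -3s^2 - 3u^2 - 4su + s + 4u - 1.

3/4

∂f/∂s = -6s - 4u + 1 = 0 and ∂f/∂u = -4s - 6u + 4 = 0, so (s, u) = (-1/2, 1).
The Hessian has f_{ss} = -6, f_{uu} = -6, f_{su} = -4, giving D = 20 > 0 with f_{ss} < 0, so the point is a local maximum.
f(-1/2, 1) = 3/4.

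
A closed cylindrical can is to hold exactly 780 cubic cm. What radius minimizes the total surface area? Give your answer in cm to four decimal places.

With radius r and height h, πr²h = 780 so h = 780/(πr²), and S(r) = 2πr² + 2πrh = 2πr² + 2·780/r.
S'(r) = 4πr − 2·780/r² = 0 ⇒ r³ = 780/(2π), so r ≈ 4.9885 and h = 2r ≈ 9.9770.
S''(r) = 4π + 4·780/r³ > 0, so this is the minimum; S ≈ 469.0772.

4.9885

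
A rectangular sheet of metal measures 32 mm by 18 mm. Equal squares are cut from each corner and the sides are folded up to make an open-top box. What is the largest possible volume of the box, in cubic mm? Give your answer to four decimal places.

964.8124

With cut size x, the volume is V(x) = x(32 − 2x)(18 − 2x) for 0 < x < 9.
V'(x) = 12x^2 − 200x + 576. Setting V'(x) = 0 gives x ≈ 3.7025 (the root in (0, 9)).
V''(x) = 24x − 200 is negative there, so this is the maximum; V ≈ 964.8124.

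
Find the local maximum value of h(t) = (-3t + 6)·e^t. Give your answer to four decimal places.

By the product rule, h'(t) = (-3t + 3)·e^t. Since e^t > 0, the only critical point is t = 1.
h''(1) has the same sign as -3 < 0, so this is a local maximum.
h(1) = (3)·e^(1) ≈ 8.1548.

8.1548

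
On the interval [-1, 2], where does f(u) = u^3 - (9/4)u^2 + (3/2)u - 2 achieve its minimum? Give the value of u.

-1

f'(u) = 3u^2 - (9/2)u + 3/2, which vanishes at u = 1/2 and u = 1.
Evaluating at the critical points and endpoints: f(-1) = -27/4,  f(1/2) = -27/16,  f(1) = -7/4,  f(2) = 0.
Hence the absolute minimum is -27/4 at u = -1.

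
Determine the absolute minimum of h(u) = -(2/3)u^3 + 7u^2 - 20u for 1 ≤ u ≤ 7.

The derivative is -2u^2 + 14u - 20, which vanishes at u = 2 and u = 5.
Compare values at every candidate in [1, 7]: h(1) = -41/3,  h(2) = -52/3,  h(5) = -25/3,  h(7) = -77/3.
Hence the absolute minimum is -77/3 at u = 7.

-77/3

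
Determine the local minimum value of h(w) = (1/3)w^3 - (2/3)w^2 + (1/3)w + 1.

h'(w) = w^2 - (4/3)w + 1/3 = 0 at w = 1/3, 1.
Second-derivative test with h''(w) = 2w - 4/3: h''(1/3) = -2/3 < 0 ⇒ local maximum; h''(1) = 2/3 > 0 ⇒ local minimum.
So the local minimum value is h(1) = 1.

1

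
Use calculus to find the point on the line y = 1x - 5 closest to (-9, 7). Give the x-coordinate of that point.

Minimize D(x)^2 = (x + 9)^2 + (x - 12)^2.
d/dx[D^2] = 2(x + 9) + 2·1·(x - 12) = 0 ⇒ x = 3/2.
Then y = -7/2 and the distance is √(441/2) ≈ 14.8492.

3/2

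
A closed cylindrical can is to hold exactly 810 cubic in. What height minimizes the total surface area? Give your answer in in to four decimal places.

10.1033

With radius r and height h, πr²h = 810 so h = 810/(πr²), and S(r) = 2πr² + 2πrh = 2πr² + 2·810/r.
S'(r) = 4πr − 2·810/r² = 0 ⇒ r³ = 810/(2π), so r ≈ 5.0517 and h = 2r ≈ 10.1033.
S''(r) = 4π + 4·810/r³ > 0, so this is the minimum; S ≈ 481.0290.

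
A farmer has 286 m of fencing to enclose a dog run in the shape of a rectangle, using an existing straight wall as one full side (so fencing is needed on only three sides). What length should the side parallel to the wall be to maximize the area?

143

Let the sides perpendicular to the wall have length x and the parallel side y, so 2x + y = 286 and the area is A = xy = x(286 − 2x).
A'(x) = 286 − 4x = 0 gives x = 143/2, and A''(x) = −4 < 0 confirms a maximum.
Then y = 286 − 2·143/2 = 143 and A = 20449/2.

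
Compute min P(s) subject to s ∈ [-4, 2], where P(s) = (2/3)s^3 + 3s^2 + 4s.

-32/3

P'(s) = 2s^2 + 6s + 4, which vanishes at s = -2 and s = -1.
Evaluating at the critical points and endpoints: P(-4) = -32/3; P(-2) = -4/3; P(-1) = -5/3; P(2) = 76/3.
Hence the absolute minimum is -32/3 at s = -4.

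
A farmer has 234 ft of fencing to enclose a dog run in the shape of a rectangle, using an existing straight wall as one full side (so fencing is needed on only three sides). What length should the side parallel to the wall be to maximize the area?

Let the sides perpendicular to the wall have length x and the parallel side y, so 2x + y = 234 and the area is A = xy = x(234 − 2x).
A'(x) = 234 − 4x = 0 gives x = 117/2, and A''(x) = −4 < 0 confirms a maximum.
Then y = 234 − 2·117/2 = 117 and A = 13689/2.

117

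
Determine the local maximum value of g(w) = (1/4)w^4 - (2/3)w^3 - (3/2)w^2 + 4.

4

Critical points: g'(w) = w^3 - 2w^2 - 3w vanishes at w = -1, 0, 3.
Second-derivative test with g''(w) = 3w^2 - 4w - 3: g''(-1) = 4 > 0 ⇒ local minimum; g''(0) = -3 < 0 ⇒ local maximum; g''(3) = 12 > 0 ⇒ local minimum.
Thus g has its local maximum at w = 0, with value 4.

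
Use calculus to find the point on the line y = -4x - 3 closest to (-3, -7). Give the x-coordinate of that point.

Minimize D(x)^2 = (x + 3)^2 + (-4x + 4)^2.
d/dx[D^2] = 2(x + 3) + 2·(-4)·(-4x + 4) = 0 ⇒ x = 13/17.
Then y = -103/17 and the distance is √(256/17) ≈ 3.8806.

13/17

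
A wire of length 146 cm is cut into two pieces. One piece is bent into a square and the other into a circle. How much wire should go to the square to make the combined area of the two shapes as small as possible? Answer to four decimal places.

Let x be the length used for the square. Square side x/4; circle radius (146−x)/(2π).
A(x) = (x/4)² + π·((146−x)/(2π))² = x²/16 + (146−x)²/(4π) for 0 ≤ x ≤ 146. A'(x) = x/8 − (146−x)/(2π) = 0 gives x = 4·146/(π+4) ≈ 81.7745.
A'' = 1/8 + 1/(2π) > 0, so this gives the minimum combined area; x ≈ 81.7745 cm to the square.

81.7745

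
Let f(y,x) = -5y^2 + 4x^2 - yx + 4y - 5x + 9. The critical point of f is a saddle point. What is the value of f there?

∂f/∂y = -10y - x + 4 = 0 and ∂f/∂x = -y + 8x - 5 = 0, so (y, x) = (1/3, 2/3).
The Hessian has f_{yy} = -10, f_{xx} = 8, f_{yx} = -1, giving D = -81 < 0, so the point is a saddle point.
f(1/3, 2/3) = 8.

8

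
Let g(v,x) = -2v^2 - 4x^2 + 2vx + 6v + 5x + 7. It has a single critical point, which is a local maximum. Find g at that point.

225/14

∂g/∂v = -4v + 2x + 6 = 0 and ∂g/∂x = 2v - 8x + 5 = 0, so (v, x) = (29/14, 8/7).
The Hessian has g_{vv} = -4, g_{xx} = -8, g_{vx} = 2, giving D = 28 > 0 with g_{vv} < 0, so the point is a local maximum.
g(29/14, 8/7) = 225/14.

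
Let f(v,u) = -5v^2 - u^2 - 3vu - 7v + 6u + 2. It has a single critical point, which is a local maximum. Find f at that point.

377/11

∂f/∂v = -10v - 3u - 7 = 0 and ∂f/∂u = -3v - 2u + 6 = 0, so (v, u) = (-32/11, 81/11).
The Hessian has f_{vv} = -10, f_{uu} = -2, f_{vu} = -3, giving D = 11 > 0 with f_{vv} < 0, so the point is a local maximum.
f(-32/11, 81/11) = 377/11.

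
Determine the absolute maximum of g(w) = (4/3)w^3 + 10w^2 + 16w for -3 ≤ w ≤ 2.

Differentiating, g'(w) = 4w^2 + 20w + 16; whose only zero in [-3, 2] is w = -1.
Candidates: g(-3) = 6,  g(-1) = -22/3,  g(2) = 248/3.
So the maximum is g(2) = 248/3.

248/3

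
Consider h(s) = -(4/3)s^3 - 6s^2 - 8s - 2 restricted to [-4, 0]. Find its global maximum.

The derivative is -4s^2 - 12s - 8, which vanishes at s = -2 and s = -1.
Candidates: h(-4) = 58/3,  h(-2) = 2/3,  h(-1) = 4/3,  h(0) = -2.
So the maximum is h(-4) = 58/3.

58/3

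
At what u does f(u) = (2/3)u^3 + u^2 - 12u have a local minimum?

Critical points: f'(u) = 2u^2 + 2u - 12 vanishes at u = -3, 2.
Since f''(u) = 4u + 2, we get f''(-3) = -10 < 0 ⇒ local maximum; f''(2) = 10 > 0 ⇒ local minimum.
So the local minimum value is f(2) = -44/3.

2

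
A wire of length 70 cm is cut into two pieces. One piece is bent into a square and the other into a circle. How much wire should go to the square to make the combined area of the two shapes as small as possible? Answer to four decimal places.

39.2069

Let x be the length used for the square. Square side x/4; circle radius (70−x)/(2π).
A(x) = (x/4)² + π·((70−x)/(2π))² = x²/16 + (70−x)²/(4π) for 0 ≤ x ≤ 70. A'(x) = x/8 − (70−x)/(2π) = 0 gives x = 4·70/(π+4) ≈ 39.2069.
A'' = 1/8 + 1/(2π) > 0, so this gives the minimum combined area; x ≈ 39.2069 cm to the square.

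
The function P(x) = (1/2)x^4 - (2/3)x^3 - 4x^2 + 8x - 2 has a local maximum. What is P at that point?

11/6

P'(x) = 2x^3 - 2x^2 - 8x + 8. Setting P'(x) = 0 gives x ∈ {-2, 1, 2}.
P''(x) = 6x^2 - 4x - 8. P''(-2) = 24 > 0 ⇒ local minimum; P''(1) = -6 < 0 ⇒ local maximum; P''(2) = 8 > 0 ⇒ local minimum.
Thus P has its local maximum at x = 1, with value 11/6.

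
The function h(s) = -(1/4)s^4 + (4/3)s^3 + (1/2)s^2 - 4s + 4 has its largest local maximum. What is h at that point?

52/3

h'(s) = -s^3 + 4s^2 + s - 4 = 0 at s = -1, 1, 4.
h''(s) = -3s^2 + 8s + 1. h''(-1) = -10 < 0 ⇒ local maximum; h''(1) = 6 > 0 ⇒ local minimum; h''(4) = -15 < 0 ⇒ local maximum.
So the largest local maximum value is h(4) = 52/3.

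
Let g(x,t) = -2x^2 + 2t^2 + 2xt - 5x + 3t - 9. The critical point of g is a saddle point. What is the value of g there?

∂g/∂x = -4x + 2t - 5 = 0 and ∂g/∂t = 2x + 4t + 3 = 0, so (x, t) = (-13/10, -1/10).
The Hessian has g_{xx} = -4, g_{tt} = 4, g_{xt} = 2, giving D = -20 < 0, so the point is a saddle point.
g(-13/10, -1/10) = -59/10.

-59/10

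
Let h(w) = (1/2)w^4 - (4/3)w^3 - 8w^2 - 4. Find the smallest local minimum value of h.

-268/3

Critical points: h'(w) = 2w^3 - 4w^2 - 16w vanishes at w = -2, 0, 4.
h''(w) = 6w^2 - 8w - 16. h''(-2) = 24 > 0 ⇒ local minimum; h''(0) = -16 < 0 ⇒ local maximum; h''(4) = 48 > 0 ⇒ local minimum.
The smallest local minimum is h(4) = -268/3.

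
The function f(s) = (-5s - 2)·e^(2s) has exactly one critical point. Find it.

-9/10

Differentiating with the product rule gives f'(s) = (-10s - 9)·e^(2s). Since e^(2s) > 0, the only critical point is s = -9/10.
f''(-9/10) has the same sign as -10 < 0, so this is a local maximum.
f(-9/10) = (5/2)·e^(-9/5) ≈ 0.4132.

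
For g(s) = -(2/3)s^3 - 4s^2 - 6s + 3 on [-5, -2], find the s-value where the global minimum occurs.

g'(s) = -2s^2 - 8s - 6, whose only zero in [-5, -2] is s = -3.
Compare values at every candidate in [-5, -2]: g(-5) = 49/3; g(-3) = 3; g(-2) = 13/3.
The minimum over the interval is 3, attained at s = -3.

-3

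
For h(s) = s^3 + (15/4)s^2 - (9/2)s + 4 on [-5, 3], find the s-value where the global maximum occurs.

Differentiating, h'(s) = 3s^2 + (15/2)s - 9/2; which vanishes at s = -3 and s = 1/2.
Compare values at every candidate in [-5, 3]: h(-5) = -19/4,  h(-3) = 97/4,  h(1/2) = 45/16,  h(3) = 205/4.
The maximum over the interval is 205/4, attained at s = 3.

3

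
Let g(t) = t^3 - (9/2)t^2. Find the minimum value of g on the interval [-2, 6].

g'(t) = 3t^2 - 9t, which vanishes at t = 0 and t = 3.
Candidates: g(-2) = -26; g(0) = 0; g(3) = -27/2; g(6) = 54.
Hence the absolute minimum is -26 at t = -2.

-26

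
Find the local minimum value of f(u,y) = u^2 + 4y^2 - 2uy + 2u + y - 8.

∂f/∂u = 2u - 2y + 2 = 0 and ∂f/∂y = -2u + 8y + 1 = 0, so (u, y) = (-3/2, -1/2).
The Hessian has f_{uu} = 2, f_{yy} = 8, f_{uy} = -2, giving D = 12 > 0 with f_{uu} > 0, so the point is a local minimum.
f(-3/2, -1/2) = -39/4.

-39/4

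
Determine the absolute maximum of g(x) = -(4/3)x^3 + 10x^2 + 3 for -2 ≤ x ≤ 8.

The derivative is -4x^2 + 20x, which vanishes at x = 0 and x = 5.
Evaluating at the critical points and endpoints: g(-2) = 161/3, g(0) = 3, g(5) = 259/3, g(8) = -119/3.
Hence the absolute maximum is 259/3 at x = 5.

259/3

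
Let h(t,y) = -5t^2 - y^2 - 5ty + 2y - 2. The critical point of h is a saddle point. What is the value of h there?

∂h/∂t = -10t - 5y = 0 and ∂h/∂y = -5t - 2y + 2 = 0, so (t, y) = (2, -4).
The Hessian has h_{tt} = -10, h_{yy} = -2, h_{ty} = -5, giving D = -5 < 0, so the point is a saddle point.
h(2, -4) = -6.

-6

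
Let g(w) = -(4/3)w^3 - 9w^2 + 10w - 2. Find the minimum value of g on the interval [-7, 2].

The derivative is -4w^2 - 18w + 10, which vanishes at w = -5 and w = 1/2.
Candidates: g(-7) = -167/3; g(-5) = -331/3; g(1/2) = 7/12; g(2) = -86/3.
Hence the absolute minimum is -331/3 at w = -5.

-331/3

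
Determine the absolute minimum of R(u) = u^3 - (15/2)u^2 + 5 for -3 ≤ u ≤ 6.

-179/2

Differentiating, R'(u) = 3u^2 - 15u; which vanishes at u = 0 and u = 5.
Candidates: R(-3) = -179/2, R(0) = 5, R(5) = -115/2, R(6) = -49.
So the minimum is R(-3) = -179/2.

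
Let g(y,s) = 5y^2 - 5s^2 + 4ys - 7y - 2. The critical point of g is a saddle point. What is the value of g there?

∂g/∂y = 10y + 4s - 7 = 0 and ∂g/∂s = 4y - 10s = 0, so (y, s) = (35/58, 7/29).
The Hessian has g_{yy} = 10, g_{ss} = -10, g_{ys} = 4, giving D = -116 < 0, so the point is a saddle point.
g(35/58, 7/29) = -477/116.

-477/116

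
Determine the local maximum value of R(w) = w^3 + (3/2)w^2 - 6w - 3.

7

Critical points: R'(w) = 3w^2 + 3w - 6 vanishes at w = -2, 1.
R''(w) = 6w + 3. R''(-2) = -9 < 0 ⇒ local maximum; R''(1) = 9 > 0 ⇒ local minimum.
Thus R has its local maximum at w = -2, with value 7.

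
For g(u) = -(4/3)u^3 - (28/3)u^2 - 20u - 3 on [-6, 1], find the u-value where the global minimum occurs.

1

The derivative is -4u^2 - (56/3)u - 20, which vanishes at u = -3 and u = -5/3.
Candidates: g(-6) = 69, g(-3) = 9, g(-5/3) = 857/81, g(1) = -101/3.
Hence the absolute minimum is -101/3 at u = 1.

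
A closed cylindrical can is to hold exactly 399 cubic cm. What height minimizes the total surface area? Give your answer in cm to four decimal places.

With radius r and height h, πr²h = 399 so h = 399/(πr²), and S(r) = 2πr² + 2πrh = 2πr² + 2·399/r.
S'(r) = 4πr − 2·399/r² = 0 ⇒ r³ = 399/(2π), so r ≈ 3.9896 and h = 2r ≈ 7.9792.
S''(r) = 4π + 4·399/r³ > 0, so this is the minimum; S ≈ 300.0289.

7.9792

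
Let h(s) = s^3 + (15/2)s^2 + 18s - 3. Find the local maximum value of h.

-33/2

Critical points: h'(s) = 3s^2 + 15s + 18 vanishes at s = -3, -2.
h''(s) = 6s + 15. h''(-3) = -3 < 0 ⇒ local maximum; h''(-2) = 3 > 0 ⇒ local minimum.
So the local maximum value is h(-3) = -33/2.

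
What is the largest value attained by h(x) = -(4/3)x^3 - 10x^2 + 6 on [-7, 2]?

6

h'(x) = -4x^2 - 20x, which vanishes at x = -5 and x = 0.
Candidates: h(-7) = -80/3, h(-5) = -232/3, h(0) = 6, h(2) = -134/3.
So the maximum is h(0) = 6.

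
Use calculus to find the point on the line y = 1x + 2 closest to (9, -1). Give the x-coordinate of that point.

3

Minimize D(x)^2 = (x - 9)^2 + (x + 3)^2.
d/dx[D^2] = 2(x - 9) + 2·1·(x + 3) = 0 ⇒ x = 3.
Then y = 5 and the distance is √(72) ≈ 8.4853.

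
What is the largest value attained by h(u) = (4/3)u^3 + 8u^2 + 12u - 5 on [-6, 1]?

49/3

Differentiating, h'(u) = 4u^2 + 16u + 12; which vanishes at u = -3 and u = -1.
Evaluating at the critical points and endpoints: h(-6) = -77; h(-3) = -5; h(-1) = -31/3; h(1) = 49/3.
So the maximum is h(1) = 49/3.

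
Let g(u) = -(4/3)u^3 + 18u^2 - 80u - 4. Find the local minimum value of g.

Critical points: g'(u) = -4u^2 + 36u - 80 vanishes at u = 4, 5.
g''(u) = -8u + 36. g''(4) = 4 > 0 ⇒ local minimum; g''(5) = -4 < 0 ⇒ local maximum.
So the local minimum value is g(4) = -364/3.

-364/3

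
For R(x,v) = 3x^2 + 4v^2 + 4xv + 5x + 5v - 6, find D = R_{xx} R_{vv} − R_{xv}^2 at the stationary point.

∂R/∂x = 6x + 4v + 5 = 0 and ∂R/∂v = 4x + 8v + 5 = 0, so (x, v) = (-5/8, -5/16).
The Hessian has R_{xx} = 6, R_{vv} = 8, R_{xv} = 4, giving D = 32 > 0 with R_{xx} > 0, so the point is a local minimum.
D = (6)·(8) − (4)^2 = 32.

32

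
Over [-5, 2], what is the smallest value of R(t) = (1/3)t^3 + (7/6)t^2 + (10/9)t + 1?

The derivative is t^2 + (7/3)t + 10/9, which vanishes at t = -5/3 and t = -2/3.
Evaluating at the critical points and endpoints: R(-5) = -307/18; R(-5/3) = 137/162; R(-2/3) = 55/81; R(2) = 95/9.
So the minimum is R(-5) = -307/18.

-307/18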